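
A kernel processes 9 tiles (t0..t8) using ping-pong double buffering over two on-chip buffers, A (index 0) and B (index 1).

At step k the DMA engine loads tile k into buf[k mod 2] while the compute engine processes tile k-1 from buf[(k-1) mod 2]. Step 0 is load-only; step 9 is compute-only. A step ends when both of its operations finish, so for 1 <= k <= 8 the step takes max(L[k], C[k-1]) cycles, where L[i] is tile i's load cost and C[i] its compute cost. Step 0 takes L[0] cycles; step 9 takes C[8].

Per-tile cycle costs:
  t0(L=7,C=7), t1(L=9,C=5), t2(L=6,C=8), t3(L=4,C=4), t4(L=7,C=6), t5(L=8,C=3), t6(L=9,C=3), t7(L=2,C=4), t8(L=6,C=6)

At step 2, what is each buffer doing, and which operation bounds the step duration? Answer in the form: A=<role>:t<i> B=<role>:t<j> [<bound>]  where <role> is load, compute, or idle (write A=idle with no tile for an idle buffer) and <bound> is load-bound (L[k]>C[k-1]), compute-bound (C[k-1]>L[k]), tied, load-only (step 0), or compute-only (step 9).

[0] DMA t0→A (7c) ∥ CU idle ⇒ 7c, clock 7
[1] DMA t1→B (9c) ∥ CU A:t0 (7c) ⇒ 9c, clock 16
[2] DMA t2→A (6c) ∥ CU B:t1 (5c) ⇒ 6c, clock 22
[3] DMA t3→B (4c) ∥ CU A:t2 (8c) ⇒ 8c, clock 30
[4] DMA t4→A (7c) ∥ CU B:t3 (4c) ⇒ 7c, clock 37
[5] DMA t5→B (8c) ∥ CU A:t4 (6c) ⇒ 8c, clock 45
[6] DMA t6→A (9c) ∥ CU B:t5 (3c) ⇒ 9c, clock 54
[7] DMA t7→B (2c) ∥ CU A:t6 (3c) ⇒ 3c, clock 57
[8] DMA t8→A (6c) ∥ CU B:t7 (4c) ⇒ 6c, clock 63
[9] DMA idle ∥ CU A:t8 (6c) ⇒ 6c, clock 69

step 2: A=load:t2 B=compute:t1 [load-bound]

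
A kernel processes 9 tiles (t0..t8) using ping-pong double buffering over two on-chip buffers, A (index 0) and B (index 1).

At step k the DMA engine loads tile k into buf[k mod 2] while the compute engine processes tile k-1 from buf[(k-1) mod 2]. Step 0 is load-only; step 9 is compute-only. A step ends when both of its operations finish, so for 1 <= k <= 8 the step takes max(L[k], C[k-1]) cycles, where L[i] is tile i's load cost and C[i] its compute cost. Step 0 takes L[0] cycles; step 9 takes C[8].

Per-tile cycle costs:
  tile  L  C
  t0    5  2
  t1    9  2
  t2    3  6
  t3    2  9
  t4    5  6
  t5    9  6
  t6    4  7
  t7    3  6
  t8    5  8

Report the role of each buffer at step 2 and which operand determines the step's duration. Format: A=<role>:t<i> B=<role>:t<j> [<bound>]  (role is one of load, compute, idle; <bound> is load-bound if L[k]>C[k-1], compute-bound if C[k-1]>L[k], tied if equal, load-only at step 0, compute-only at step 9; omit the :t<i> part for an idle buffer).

k=0 load=t0/5c comp=- wait=5 total=5
k=1 load=t1/9c comp=t0/2c wait=9 total=14
k=2 load=t2/3c comp=t1/2c wait=3 total=17
k=3 load=t3/2c comp=t2/6c wait=6 total=23
k=4 load=t4/5c comp=t3/9c wait=9 total=32
k=5 load=t5/9c comp=t4/6c wait=9 total=41
k=6 load=t6/4c comp=t5/6c wait=6 total=47
k=7 load=t7/3c comp=t6/7c wait=7 total=54
k=8 load=t8/5c comp=t7/6c wait=6 total=60
k=9 load=- comp=t8/8c wait=8 total=68

step 2: A=load:t2 B=compute:t1 [load-bound]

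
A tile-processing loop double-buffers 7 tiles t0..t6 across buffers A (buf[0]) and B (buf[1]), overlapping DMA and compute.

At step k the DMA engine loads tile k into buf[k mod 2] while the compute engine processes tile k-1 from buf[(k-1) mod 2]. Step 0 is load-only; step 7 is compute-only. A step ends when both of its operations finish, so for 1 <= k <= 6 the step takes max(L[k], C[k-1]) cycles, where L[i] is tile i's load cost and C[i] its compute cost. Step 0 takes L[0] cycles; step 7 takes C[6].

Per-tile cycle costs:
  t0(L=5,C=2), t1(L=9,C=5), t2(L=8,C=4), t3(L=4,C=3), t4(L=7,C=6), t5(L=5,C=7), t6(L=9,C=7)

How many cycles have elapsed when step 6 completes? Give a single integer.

end_cycle[6] = 48

[0] DMA t0→A (5c) ∥ CU idle ⇒ 5c, clock 5
[1] DMA t1→B (9c) ∥ CU A:t0 (2c) ⇒ 9c, clock 14
[2] DMA t2→A (8c) ∥ CU B:t1 (5c) ⇒ 8c, clock 22
[3] DMA t3→B (4c) ∥ CU A:t2 (4c) ⇒ 4c, clock 26
[4] DMA t4→A (7c) ∥ CU B:t3 (3c) ⇒ 7c, clock 33
[5] DMA t5→B (5c) ∥ CU A:t4 (6c) ⇒ 6c, clock 39
[6] DMA t6→A (9c) ∥ CU B:t5 (7c) ⇒ 9c, clock 48
[7] DMA idle ∥ CU A:t6 (7c) ⇒ 7c, clock 55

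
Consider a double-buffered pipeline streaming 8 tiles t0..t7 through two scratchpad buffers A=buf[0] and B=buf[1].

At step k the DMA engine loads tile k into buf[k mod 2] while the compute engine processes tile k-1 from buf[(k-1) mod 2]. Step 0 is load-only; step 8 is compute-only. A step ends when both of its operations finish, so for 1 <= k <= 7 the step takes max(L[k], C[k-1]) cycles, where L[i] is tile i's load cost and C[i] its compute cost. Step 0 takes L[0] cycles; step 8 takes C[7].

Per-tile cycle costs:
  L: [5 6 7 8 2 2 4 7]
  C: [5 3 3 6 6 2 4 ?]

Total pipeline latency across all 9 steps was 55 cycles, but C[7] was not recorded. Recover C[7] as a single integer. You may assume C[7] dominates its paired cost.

step 0 | dur = L[0]=5 = 5
step 1 | dur = max(L[1]=6, C[0]=5) = 6
step 2 | dur = max(L[2]=7, C[1]=3) = 7
step 3 | dur = max(L[3]=8, C[2]=3) = 8
step 4 | dur = max(L[4]=2, C[3]=6) = 6
step 5 | dur = max(L[5]=2, C[4]=6) = 6
step 6 | dur = max(L[6]=4, C[5]=2) = 4
step 7 | dur = max(L[7]=7, C[6]=4) = 7
step 8 | dur = C[7]=? = C[7]  (unknown; binding)
sum of known step durations = 49
dur[8] = total - known = 55 - 49 = 6
C[7] is the binding max in step 8, so C[7] = dur[8] = 6

C[7] = 6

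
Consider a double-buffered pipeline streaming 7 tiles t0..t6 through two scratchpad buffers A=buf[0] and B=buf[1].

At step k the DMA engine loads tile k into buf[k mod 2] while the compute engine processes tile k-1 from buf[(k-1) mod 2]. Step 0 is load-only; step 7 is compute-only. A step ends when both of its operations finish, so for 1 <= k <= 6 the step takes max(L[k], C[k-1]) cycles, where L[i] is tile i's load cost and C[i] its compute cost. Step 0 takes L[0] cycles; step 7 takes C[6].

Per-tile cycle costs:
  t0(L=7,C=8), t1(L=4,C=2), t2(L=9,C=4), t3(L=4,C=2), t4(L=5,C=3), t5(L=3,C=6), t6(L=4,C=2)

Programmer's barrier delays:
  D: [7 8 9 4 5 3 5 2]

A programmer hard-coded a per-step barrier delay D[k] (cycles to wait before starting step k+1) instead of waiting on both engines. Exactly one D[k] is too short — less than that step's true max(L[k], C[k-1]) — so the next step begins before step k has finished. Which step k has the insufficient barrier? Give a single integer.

k=0 barrier L[0]=7→7c, D[0]=7 ok
k=1 barrier max(L[1]=4,C[0]=8)→8c, D[1]=8 ok
k=2 barrier max(L[2]=9,C[1]=2)→9c, D[2]=9 ok
k=3 barrier max(L[3]=4,C[2]=4)→4c, D[3]=4 ok
k=4 barrier max(L[4]=5,C[3]=2)→5c, D[4]=5 ok
k=5 barrier max(L[5]=3,C[4]=3)→3c, D[5]=3 ok
k=6 barrier max(L[6]=4,C[5]=6)→6c, D[6]=5 SHORT
k=7 barrier C[6]=2→2c, D[7]=2 ok

hazard at step 6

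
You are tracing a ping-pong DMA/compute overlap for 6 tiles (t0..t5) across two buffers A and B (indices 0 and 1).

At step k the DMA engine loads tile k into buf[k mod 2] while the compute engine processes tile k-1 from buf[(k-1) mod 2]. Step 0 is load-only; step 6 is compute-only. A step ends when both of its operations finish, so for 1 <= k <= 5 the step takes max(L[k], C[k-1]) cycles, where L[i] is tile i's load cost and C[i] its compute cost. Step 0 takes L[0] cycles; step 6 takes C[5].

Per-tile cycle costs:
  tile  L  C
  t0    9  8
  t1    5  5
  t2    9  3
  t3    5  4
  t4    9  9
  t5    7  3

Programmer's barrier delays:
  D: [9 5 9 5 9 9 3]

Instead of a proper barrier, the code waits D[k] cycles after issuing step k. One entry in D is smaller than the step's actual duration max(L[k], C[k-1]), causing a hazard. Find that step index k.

hazard at step 1

[0] required=L[0]=9=9 vs D=9 ok
[1] required=max(L[1]=5,C[0]=8)=8 vs D=5 SHORT
[2] required=max(L[2]=9,C[1]=5)=9 vs D=9 ok
[3] required=max(L[3]=5,C[2]=3)=5 vs D=5 ok
[4] required=max(L[4]=9,C[3]=4)=9 vs D=9 ok
[5] required=max(L[5]=7,C[4]=9)=9 vs D=9 ok
[6] required=C[5]=3=3 vs D=3 ok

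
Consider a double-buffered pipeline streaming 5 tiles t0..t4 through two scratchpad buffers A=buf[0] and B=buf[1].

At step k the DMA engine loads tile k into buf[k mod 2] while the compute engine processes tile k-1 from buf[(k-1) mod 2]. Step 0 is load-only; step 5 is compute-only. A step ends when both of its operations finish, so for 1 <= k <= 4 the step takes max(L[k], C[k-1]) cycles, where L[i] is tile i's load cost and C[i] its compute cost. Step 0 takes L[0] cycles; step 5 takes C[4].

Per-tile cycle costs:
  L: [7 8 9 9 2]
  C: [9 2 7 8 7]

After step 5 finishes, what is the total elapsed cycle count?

[0] DMA t0→A (7c) ∥ CU idle ⇒ 7c, clock 7
[1] DMA t1→B (8c) ∥ CU A:t0 (9c) ⇒ 9c, clock 16
[2] DMA t2→A (9c) ∥ CU B:t1 (2c) ⇒ 9c, clock 25
[3] DMA t3→B (9c) ∥ CU A:t2 (7c) ⇒ 9c, clock 34
[4] DMA t4→A (2c) ∥ CU B:t3 (8c) ⇒ 8c, clock 42
[5] DMA idle ∥ CU A:t4 (7c) ⇒ 7c, clock 49

end_cycle[5] = 49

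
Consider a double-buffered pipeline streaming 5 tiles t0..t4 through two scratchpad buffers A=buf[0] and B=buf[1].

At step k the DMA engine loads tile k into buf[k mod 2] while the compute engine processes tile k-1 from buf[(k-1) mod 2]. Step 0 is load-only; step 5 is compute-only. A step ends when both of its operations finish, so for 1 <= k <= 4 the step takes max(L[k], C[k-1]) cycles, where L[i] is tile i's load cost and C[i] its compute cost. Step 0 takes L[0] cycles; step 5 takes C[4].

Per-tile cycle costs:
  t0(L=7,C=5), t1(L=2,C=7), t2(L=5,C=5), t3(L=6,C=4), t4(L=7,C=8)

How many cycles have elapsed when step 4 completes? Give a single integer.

end_cycle[4] = 32

[0] DMA t0→A (7c) ∥ CU idle ⇒ 7c, clock 7
[1] DMA t1→B (2c) ∥ CU A:t0 (5c) ⇒ 5c, clock 12
[2] DMA t2→A (5c) ∥ CU B:t1 (7c) ⇒ 7c, clock 19
[3] DMA t3→B (6c) ∥ CU A:t2 (5c) ⇒ 6c, clock 25
[4] DMA t4→A (7c) ∥ CU B:t3 (4c) ⇒ 7c, clock 32
[5] DMA idle ∥ CU A:t4 (8c) ⇒ 8c, clock 40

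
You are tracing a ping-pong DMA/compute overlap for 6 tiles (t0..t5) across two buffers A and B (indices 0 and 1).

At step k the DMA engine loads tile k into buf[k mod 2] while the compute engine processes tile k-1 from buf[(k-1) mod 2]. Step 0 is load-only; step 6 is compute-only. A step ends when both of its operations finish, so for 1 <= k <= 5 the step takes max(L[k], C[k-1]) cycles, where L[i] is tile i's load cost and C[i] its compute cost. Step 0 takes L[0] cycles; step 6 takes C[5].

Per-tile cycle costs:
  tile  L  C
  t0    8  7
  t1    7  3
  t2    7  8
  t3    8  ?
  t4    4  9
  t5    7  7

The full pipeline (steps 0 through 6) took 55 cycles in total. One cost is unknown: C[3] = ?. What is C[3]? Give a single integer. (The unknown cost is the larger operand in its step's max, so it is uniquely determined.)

C[3] = 9

step 0: dur = L[0]=8 = 8
step 1: dur = max(L[1]=7, C[0]=7) = 7
step 2: dur = max(L[2]=7, C[1]=3) = 7
step 3: dur = max(L[3]=8, C[2]=8) = 8
step 4: dur = max(L[4]=4, C[3]=?) = C[3]  (unknown; binding)
step 5: dur = max(L[5]=7, C[4]=9) = 9
step 6: dur = C[5]=7 = 7
sum of known step durations = 46
dur[4] = total - known = 55 - 46 = 9
C[3] is the binding max in step 4, so C[3] = dur[4] = 9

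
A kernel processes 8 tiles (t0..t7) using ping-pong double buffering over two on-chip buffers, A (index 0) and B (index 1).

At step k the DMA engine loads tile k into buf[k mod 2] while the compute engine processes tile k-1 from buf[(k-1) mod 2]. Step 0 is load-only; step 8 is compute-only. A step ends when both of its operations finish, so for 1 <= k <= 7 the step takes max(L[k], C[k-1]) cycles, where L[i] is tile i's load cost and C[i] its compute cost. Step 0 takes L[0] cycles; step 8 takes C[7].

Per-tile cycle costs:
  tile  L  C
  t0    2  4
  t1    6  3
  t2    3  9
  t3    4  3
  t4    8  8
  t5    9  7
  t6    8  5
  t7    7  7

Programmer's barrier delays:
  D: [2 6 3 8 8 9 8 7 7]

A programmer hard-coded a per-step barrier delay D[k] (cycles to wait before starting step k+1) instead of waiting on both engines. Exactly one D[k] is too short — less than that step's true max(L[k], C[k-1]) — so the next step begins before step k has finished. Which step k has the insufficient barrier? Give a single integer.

hazard at step 3

step 0: need L[0]=2 = 2; D[0]=2 ok
step 1: need max(L[1]=6,C[0]=4) = 6; D[1]=6 ok
step 2: need max(L[2]=3,C[1]=3) = 3; D[2]=3 ok
step 3: need max(L[3]=4,C[2]=9) = 9; D[3]=8 SHORT
step 4: need max(L[4]=8,C[3]=3) = 8; D[4]=8 ok
step 5: need max(L[5]=9,C[4]=8) = 9; D[5]=9 ok
step 6: need max(L[6]=8,C[5]=7) = 8; D[6]=8 ok
step 7: need max(L[7]=7,C[6]=5) = 7; D[7]=7 ok
step 8: need C[7]=7 = 7; D[8]=7 ok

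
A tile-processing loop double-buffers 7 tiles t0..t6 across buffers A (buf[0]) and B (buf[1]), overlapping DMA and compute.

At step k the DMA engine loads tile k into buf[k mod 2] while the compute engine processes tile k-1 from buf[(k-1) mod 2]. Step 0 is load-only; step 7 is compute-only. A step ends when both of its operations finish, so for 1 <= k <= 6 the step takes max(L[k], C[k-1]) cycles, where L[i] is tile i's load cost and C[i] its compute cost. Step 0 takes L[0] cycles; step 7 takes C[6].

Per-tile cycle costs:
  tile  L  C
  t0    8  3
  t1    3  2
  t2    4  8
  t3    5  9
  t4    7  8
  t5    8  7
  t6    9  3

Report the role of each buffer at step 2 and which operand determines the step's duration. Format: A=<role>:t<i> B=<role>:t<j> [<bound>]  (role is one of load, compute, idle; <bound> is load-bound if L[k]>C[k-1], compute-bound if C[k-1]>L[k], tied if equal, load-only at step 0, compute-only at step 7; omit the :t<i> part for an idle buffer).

step 2: A=load:t2 B=compute:t1 [load-bound]

k=0 load=t0/8c comp=- wait=8 total=8
k=1 load=t1/3c comp=t0/3c wait=3 total=11
k=2 load=t2/4c comp=t1/2c wait=4 total=15
k=3 load=t3/5c comp=t2/8c wait=8 total=23
k=4 load=t4/7c comp=t3/9c wait=9 total=32
k=5 load=t5/8c comp=t4/8c wait=8 total=40
k=6 load=t6/9c comp=t5/7c wait=9 total=49
k=7 load=- comp=t6/3c wait=3 total=52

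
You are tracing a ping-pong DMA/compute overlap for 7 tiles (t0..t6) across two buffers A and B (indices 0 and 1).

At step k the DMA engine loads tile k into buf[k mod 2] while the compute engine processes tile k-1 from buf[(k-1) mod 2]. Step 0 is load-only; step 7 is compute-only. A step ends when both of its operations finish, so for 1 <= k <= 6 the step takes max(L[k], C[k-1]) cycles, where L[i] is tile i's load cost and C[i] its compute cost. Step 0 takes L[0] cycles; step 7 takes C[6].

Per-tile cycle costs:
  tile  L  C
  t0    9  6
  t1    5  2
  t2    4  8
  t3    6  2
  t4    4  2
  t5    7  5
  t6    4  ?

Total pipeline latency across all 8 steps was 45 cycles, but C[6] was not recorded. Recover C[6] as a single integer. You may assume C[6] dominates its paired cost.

step 0 | dur = L[0]=9 = 9
step 1 | dur = max(L[1]=5, C[0]=6) = 6
step 2 | dur = max(L[2]=4, C[1]=2) = 4
step 3 | dur = max(L[3]=6, C[2]=8) = 8
step 4 | dur = max(L[4]=4, C[3]=2) = 4
step 5 | dur = max(L[5]=7, C[4]=2) = 7
step 6 | dur = max(L[6]=4, C[5]=5) = 5
step 7 | dur = C[6]=? = C[6]  (unknown; binding)
sum of known step durations = 43
dur[7] = total - known = 45 - 43 = 2
C[6] is the binding max in step 7, so C[6] = dur[7] = 2

C[6] = 2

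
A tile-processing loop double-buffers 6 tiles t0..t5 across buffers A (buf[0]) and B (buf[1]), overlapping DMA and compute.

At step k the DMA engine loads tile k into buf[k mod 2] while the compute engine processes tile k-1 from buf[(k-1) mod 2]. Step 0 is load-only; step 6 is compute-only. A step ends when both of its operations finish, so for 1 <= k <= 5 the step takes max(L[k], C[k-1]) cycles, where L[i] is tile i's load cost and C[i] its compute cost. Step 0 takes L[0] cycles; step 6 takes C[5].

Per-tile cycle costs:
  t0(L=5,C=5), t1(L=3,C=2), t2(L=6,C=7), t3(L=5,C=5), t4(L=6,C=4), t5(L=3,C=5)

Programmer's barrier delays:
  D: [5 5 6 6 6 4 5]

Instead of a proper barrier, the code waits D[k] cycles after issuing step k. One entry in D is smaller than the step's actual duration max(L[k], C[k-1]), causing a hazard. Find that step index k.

step 0: need L[0]=5 = 5; D[0]=5 ok
step 1: need max(L[1]=3,C[0]=5) = 5; D[1]=5 ok
step 2: need max(L[2]=6,C[1]=2) = 6; D[2]=6 ok
step 3: need max(L[3]=5,C[2]=7) = 7; D[3]=6 SHORT
step 4: need max(L[4]=6,C[3]=5) = 6; D[4]=6 ok
step 5: need max(L[5]=3,C[4]=4) = 4; D[5]=4 ok
step 6: need C[5]=5 = 5; D[6]=5 ok

hazard at step 3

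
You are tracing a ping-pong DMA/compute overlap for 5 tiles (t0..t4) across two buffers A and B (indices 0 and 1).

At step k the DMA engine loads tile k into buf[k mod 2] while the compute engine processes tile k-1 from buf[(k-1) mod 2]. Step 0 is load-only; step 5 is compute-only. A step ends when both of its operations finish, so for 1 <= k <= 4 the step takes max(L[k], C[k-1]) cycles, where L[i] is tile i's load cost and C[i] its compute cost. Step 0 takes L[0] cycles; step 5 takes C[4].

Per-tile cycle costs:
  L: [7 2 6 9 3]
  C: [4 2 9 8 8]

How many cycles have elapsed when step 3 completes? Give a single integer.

end_cycle[3] = 26

k=0 load=t0/7c comp=- wait=7 total=7
k=1 load=t1/2c comp=t0/4c wait=4 total=11
k=2 load=t2/6c comp=t1/2c wait=6 total=17
k=3 load=t3/9c comp=t2/9c wait=9 total=26
k=4 load=t4/3c comp=t3/8c wait=8 total=34
k=5 load=- comp=t4/8c wait=8 total=42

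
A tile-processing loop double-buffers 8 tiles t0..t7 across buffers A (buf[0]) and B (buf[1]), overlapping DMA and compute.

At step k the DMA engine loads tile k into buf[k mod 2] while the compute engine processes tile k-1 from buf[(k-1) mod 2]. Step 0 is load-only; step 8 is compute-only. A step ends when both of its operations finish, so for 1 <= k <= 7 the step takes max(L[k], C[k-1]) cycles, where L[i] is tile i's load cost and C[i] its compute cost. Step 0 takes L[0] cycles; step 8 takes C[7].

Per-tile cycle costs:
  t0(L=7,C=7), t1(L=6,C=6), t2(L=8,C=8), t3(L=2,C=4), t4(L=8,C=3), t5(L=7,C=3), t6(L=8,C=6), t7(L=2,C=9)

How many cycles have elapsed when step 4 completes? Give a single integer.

[0] DMA t0→A (7c) ∥ CU idle ⇒ 7c, clock 7
[1] DMA t1→B (6c) ∥ CU A:t0 (7c) ⇒ 7c, clock 14
[2] DMA t2→A (8c) ∥ CU B:t1 (6c) ⇒ 8c, clock 22
[3] DMA t3→B (2c) ∥ CU A:t2 (8c) ⇒ 8c, clock 30
[4] DMA t4→A (8c) ∥ CU B:t3 (4c) ⇒ 8c, clock 38
[5] DMA t5→B (7c) ∥ CU A:t4 (3c) ⇒ 7c, clock 45
[6] DMA t6→A (8c) ∥ CU B:t5 (3c) ⇒ 8c, clock 53
[7] DMA t7→B (2c) ∥ CU A:t6 (6c) ⇒ 6c, clock 59
[8] DMA idle ∥ CU B:t7 (9c) ⇒ 9c, clock 68

end_cycle[4] = 38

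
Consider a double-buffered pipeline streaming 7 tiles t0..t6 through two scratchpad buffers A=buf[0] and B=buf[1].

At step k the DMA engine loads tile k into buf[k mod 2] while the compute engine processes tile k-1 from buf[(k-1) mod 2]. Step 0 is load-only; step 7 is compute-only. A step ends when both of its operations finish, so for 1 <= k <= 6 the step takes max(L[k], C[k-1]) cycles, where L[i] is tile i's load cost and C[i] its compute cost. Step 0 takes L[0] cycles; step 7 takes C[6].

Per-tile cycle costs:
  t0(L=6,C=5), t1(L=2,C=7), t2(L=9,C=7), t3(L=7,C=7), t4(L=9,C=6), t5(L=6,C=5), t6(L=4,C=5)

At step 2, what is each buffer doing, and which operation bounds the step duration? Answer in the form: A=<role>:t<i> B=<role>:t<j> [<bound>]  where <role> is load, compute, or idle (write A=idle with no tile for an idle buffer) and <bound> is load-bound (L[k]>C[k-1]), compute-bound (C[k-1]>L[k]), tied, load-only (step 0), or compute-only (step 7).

[0] DMA t0→A (6c) ∥ CU idle ⇒ 6c, clock 6
[1] DMA t1→B (2c) ∥ CU A:t0 (5c) ⇒ 5c, clock 11
[2] DMA t2→A (9c) ∥ CU B:t1 (7c) ⇒ 9c, clock 20
[3] DMA t3→B (7c) ∥ CU A:t2 (7c) ⇒ 7c, clock 27
[4] DMA t4→A (9c) ∥ CU B:t3 (7c) ⇒ 9c, clock 36
[5] DMA t5→B (6c) ∥ CU A:t4 (6c) ⇒ 6c, clock 42
[6] DMA t6→A (4c) ∥ CU B:t5 (5c) ⇒ 5c, clock 47
[7] DMA idle ∥ CU A:t6 (5c) ⇒ 5c, clock 52

step 2: A=load:t2 B=compute:t1 [load-bound]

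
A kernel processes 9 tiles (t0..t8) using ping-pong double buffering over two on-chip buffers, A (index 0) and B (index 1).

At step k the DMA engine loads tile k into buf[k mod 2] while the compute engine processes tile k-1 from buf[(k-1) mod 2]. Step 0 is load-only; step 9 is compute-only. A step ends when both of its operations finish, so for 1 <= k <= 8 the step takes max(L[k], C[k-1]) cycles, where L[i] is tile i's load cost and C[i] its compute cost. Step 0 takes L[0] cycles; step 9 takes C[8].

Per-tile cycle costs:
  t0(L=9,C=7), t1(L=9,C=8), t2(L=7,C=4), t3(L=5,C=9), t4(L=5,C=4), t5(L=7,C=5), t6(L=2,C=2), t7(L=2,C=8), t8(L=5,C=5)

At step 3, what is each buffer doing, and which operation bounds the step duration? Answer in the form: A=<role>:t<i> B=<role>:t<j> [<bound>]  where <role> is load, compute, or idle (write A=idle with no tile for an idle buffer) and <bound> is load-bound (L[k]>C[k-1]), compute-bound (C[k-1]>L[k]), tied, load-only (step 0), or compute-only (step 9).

step 0: L[0]=9 → dur=9, Σ=9 | A=load:t0 B=idle [load-only]
step 1: L[1]=9 C[0]=7 → dur=9, Σ=18 | A=compute:t0 B=load:t1 [load-bound]
step 2: L[2]=7 C[1]=8 → dur=8, Σ=26 | A=load:t2 B=compute:t1 [compute-bound]
step 3: L[3]=5 C[2]=4 → dur=5, Σ=31 | A=compute:t2 B=load:t3 [load-bound]
step 4: L[4]=5 C[3]=9 → dur=9, Σ=40 | A=load:t4 B=compute:t3 [compute-bound]
step 5: L[5]=7 C[4]=4 → dur=7, Σ=47 | A=compute:t4 B=load:t5 [load-bound]
step 6: L[6]=2 C[5]=5 → dur=5, Σ=52 | A=load:t6 B=compute:t5 [compute-bound]
step 7: L[7]=2 C[6]=2 → dur=2, Σ=54 | A=compute:t6 B=load:t7 [tied]
step 8: L[8]=5 C[7]=8 → dur=8, Σ=62 | A=load:t8 B=compute:t7 [compute-bound]
step 9: C[8]=5 → dur=5, Σ=67 | A=compute:t8 B=idle [compute-only]

step 3: A=compute:t2 B=load:t3 [load-bound]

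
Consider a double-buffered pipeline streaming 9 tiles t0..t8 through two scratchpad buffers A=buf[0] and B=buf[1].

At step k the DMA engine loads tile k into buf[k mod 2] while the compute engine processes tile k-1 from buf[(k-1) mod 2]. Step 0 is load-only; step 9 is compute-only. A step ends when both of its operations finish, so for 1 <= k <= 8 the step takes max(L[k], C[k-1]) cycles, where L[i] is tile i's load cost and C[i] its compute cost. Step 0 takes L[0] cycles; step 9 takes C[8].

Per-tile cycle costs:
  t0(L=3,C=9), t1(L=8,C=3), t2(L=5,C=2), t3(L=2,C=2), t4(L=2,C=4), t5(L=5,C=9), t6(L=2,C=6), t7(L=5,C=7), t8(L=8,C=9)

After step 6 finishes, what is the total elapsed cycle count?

  0. 3=3c; end=3; A:t0 B:-
  1. max(8,9)=9c; end=12; A:t0 B:t1
  2. max(5,3)=5c; end=17; A:t2 B:t1
  3. max(2,2)=2c; end=19; A:t2 B:t3
  4. max(2,2)=2c; end=21; A:t4 B:t3
  5. max(5,4)=5c; end=26; A:t4 B:t5
  6. max(2,9)=9c; end=35; A:t6 B:t5
  7. max(5,6)=6c; end=41; A:t6 B:t7
  8. max(8,7)=8c; end=49; A:t8 B:t7
  9. 9=9c; end=58; A:t8 B:t7

end_cycle[6] = 35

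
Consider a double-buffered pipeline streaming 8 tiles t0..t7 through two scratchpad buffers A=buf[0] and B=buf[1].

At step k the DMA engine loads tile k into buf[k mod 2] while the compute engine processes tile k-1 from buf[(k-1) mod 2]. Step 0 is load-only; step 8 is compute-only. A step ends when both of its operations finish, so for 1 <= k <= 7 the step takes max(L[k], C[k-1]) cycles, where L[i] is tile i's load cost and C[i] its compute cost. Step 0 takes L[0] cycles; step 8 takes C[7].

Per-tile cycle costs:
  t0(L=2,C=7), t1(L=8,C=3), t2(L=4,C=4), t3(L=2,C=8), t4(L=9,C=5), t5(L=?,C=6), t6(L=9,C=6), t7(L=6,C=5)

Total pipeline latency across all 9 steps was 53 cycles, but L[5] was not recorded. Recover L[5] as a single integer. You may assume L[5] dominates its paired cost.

L[5] = 6

step 0 → dur = L[0]=2 = 2
step 1 → dur = max(L[1]=8, C[0]=7) = 8
step 2 → dur = max(L[2]=4, C[1]=3) = 4
step 3 → dur = max(L[3]=2, C[2]=4) = 4
step 4 → dur = max(L[4]=9, C[3]=8) = 9
step 5 → dur = max(L[5]=?, C[4]=5) = L[5]  (unknown; binding)
step 6 → dur = max(L[6]=9, C[5]=6) = 9
step 7 → dur = max(L[7]=6, C[6]=6) = 6
step 8 → dur = C[7]=5 = 5
sum of known step durations = 47
dur[5] = total - known = 53 - 47 = 6
L[5] is the binding max in step 5, so L[5] = dur[5] = 6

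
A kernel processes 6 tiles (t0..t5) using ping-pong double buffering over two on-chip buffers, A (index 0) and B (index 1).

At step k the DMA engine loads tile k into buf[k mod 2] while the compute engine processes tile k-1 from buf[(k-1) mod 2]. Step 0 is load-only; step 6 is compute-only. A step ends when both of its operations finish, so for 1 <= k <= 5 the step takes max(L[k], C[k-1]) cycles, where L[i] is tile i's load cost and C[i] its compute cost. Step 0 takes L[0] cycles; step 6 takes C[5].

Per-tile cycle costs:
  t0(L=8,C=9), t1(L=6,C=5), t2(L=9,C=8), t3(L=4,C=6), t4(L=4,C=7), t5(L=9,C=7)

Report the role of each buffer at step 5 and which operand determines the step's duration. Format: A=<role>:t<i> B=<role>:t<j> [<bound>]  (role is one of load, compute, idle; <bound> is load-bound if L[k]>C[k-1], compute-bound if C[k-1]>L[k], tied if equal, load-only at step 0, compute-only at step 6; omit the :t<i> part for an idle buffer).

step 0: L[0]=8 → dur=8, Σ=8 | A=load:t0 B=idle [load-only]
step 1: L[1]=6 C[0]=9 → dur=9, Σ=17 | A=compute:t0 B=load:t1 [compute-bound]
step 2: L[2]=9 C[1]=5 → dur=9, Σ=26 | A=load:t2 B=compute:t1 [load-bound]
step 3: L[3]=4 C[2]=8 → dur=8, Σ=34 | A=compute:t2 B=load:t3 [compute-bound]
step 4: L[4]=4 C[3]=6 → dur=6, Σ=40 | A=load:t4 B=compute:t3 [compute-bound]
step 5: L[5]=9 C[4]=7 → dur=9, Σ=49 | A=compute:t4 B=load:t5 [load-bound]
step 6: C[5]=7 → dur=7, Σ=56 | A=idle B=compute:t5 [compute-only]

step 5: A=compute:t4 B=load:t5 [load-bound]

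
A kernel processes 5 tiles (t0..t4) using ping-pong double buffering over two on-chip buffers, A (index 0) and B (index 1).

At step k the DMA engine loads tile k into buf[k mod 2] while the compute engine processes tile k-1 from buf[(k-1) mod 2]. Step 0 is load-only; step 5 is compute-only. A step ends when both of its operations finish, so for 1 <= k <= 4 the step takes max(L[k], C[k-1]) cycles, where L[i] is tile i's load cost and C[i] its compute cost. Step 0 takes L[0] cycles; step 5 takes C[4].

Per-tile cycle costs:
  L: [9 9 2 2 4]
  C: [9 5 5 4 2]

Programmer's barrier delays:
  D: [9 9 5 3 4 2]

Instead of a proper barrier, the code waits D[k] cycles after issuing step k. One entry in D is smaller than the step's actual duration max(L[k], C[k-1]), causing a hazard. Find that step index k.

step 0: need L[0]=9 = 9; D[0]=9 ok
step 1: need max(L[1]=9,C[0]=9) = 9; D[1]=9 ok
step 2: need max(L[2]=2,C[1]=5) = 5; D[2]=5 ok
step 3: need max(L[3]=2,C[2]=5) = 5; D[3]=3 SHORT
step 4: need max(L[4]=4,C[3]=4) = 4; D[4]=4 ok
step 5: need C[4]=2 = 2; D[5]=2 ok

hazard at step 3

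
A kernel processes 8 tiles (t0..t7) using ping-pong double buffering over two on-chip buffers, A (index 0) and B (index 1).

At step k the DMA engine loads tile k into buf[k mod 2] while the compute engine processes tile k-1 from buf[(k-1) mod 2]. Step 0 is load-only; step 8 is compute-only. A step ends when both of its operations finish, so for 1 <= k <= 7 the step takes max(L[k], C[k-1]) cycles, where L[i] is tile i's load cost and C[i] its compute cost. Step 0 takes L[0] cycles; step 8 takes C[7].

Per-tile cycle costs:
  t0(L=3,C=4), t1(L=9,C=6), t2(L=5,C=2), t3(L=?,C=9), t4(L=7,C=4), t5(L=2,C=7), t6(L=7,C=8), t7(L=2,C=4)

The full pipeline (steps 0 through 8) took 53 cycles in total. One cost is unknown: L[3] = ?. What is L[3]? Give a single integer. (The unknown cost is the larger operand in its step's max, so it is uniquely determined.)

L[3] = 3

step 0: dur = L[0]=3 = 3
step 1: dur = max(L[1]=9, C[0]=4) = 9
step 2: dur = max(L[2]=5, C[1]=6) = 6
step 3: dur = max(L[3]=?, C[2]=2) = L[3]  (unknown; binding)
step 4: dur = max(L[4]=7, C[3]=9) = 9
step 5: dur = max(L[5]=2, C[4]=4) = 4
step 6: dur = max(L[6]=7, C[5]=7) = 7
step 7: dur = max(L[7]=2, C[6]=8) = 8
step 8: dur = C[7]=4 = 4
sum of known step durations = 50
dur[3] = total - known = 53 - 50 = 3
L[3] is the binding max in step 3, so L[3] = dur[3] = 3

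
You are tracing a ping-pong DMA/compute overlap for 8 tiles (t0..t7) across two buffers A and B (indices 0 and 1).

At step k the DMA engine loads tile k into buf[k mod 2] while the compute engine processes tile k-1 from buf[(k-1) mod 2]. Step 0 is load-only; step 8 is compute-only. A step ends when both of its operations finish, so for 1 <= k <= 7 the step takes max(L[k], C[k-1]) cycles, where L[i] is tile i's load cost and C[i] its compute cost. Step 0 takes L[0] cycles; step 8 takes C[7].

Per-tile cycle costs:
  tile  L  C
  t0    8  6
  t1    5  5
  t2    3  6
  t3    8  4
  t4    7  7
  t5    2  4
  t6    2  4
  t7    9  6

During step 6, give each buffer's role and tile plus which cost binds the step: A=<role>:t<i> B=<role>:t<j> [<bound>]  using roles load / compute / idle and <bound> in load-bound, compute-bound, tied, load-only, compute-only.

[0] DMA t0→A (8c) ∥ CU idle ⇒ 8c, clock 8
[1] DMA t1→B (5c) ∥ CU A:t0 (6c) ⇒ 6c, clock 14
[2] DMA t2→A (3c) ∥ CU B:t1 (5c) ⇒ 5c, clock 19
[3] DMA t3→B (8c) ∥ CU A:t2 (6c) ⇒ 8c, clock 27
[4] DMA t4→A (7c) ∥ CU B:t3 (4c) ⇒ 7c, clock 34
[5] DMA t5→B (2c) ∥ CU A:t4 (7c) ⇒ 7c, clock 41
[6] DMA t6→A (2c) ∥ CU B:t5 (4c) ⇒ 4c, clock 45
[7] DMA t7→B (9c) ∥ CU A:t6 (4c) ⇒ 9c, clock 54
[8] DMA idle ∥ CU B:t7 (6c) ⇒ 6c, clock 60

step 6: A=load:t6 B=compute:t5 [compute-bound]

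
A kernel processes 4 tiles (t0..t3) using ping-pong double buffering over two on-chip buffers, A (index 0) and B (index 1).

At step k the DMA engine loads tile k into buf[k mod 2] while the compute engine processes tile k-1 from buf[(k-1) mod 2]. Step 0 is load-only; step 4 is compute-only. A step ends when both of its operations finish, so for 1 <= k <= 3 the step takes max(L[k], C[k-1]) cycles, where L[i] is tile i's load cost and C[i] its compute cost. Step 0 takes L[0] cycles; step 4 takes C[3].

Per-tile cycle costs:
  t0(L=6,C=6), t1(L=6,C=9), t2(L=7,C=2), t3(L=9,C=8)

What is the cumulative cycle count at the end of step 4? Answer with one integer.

step 0: L[0]=6 → dur=6, Σ=6 | A=load:t0 B=idle [load-only]
step 1: L[1]=6 C[0]=6 → dur=6, Σ=12 | A=compute:t0 B=load:t1 [tied]
step 2: L[2]=7 C[1]=9 → dur=9, Σ=21 | A=load:t2 B=compute:t1 [compute-bound]
step 3: L[3]=9 C[2]=2 → dur=9, Σ=30 | A=compute:t2 B=load:t3 [load-bound]
step 4: C[3]=8 → dur=8, Σ=38 | A=idle B=compute:t3 [compute-only]

end_cycle[4] = 38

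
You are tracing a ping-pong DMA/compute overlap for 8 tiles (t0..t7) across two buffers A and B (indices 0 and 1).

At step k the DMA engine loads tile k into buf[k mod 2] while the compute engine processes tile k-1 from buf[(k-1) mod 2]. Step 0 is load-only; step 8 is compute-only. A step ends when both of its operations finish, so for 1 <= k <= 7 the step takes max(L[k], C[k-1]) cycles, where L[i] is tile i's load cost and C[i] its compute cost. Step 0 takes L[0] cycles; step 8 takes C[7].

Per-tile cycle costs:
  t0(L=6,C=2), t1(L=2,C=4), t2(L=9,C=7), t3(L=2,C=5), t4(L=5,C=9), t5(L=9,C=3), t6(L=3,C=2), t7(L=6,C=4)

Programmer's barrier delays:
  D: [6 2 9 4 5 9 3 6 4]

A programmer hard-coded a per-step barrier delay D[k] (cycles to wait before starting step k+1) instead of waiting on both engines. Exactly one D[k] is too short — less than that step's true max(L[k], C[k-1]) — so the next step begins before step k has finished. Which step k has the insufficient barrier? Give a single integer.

step 0: need L[0]=6 = 6; D[0]=6 ok
step 1: need max(L[1]=2,C[0]=2) = 2; D[1]=2 ok
step 2: need max(L[2]=9,C[1]=4) = 9; D[2]=9 ok
step 3: need max(L[3]=2,C[2]=7) = 7; D[3]=4 SHORT
step 4: need max(L[4]=5,C[3]=5) = 5; D[4]=5 ok
step 5: need max(L[5]=9,C[4]=9) = 9; D[5]=9 ok
step 6: need max(L[6]=3,C[5]=3) = 3; D[6]=3 ok
step 7: need max(L[7]=6,C[6]=2) = 6; D[7]=6 ok
step 8: need C[7]=4 = 4; D[8]=4 ok

hazard at step 3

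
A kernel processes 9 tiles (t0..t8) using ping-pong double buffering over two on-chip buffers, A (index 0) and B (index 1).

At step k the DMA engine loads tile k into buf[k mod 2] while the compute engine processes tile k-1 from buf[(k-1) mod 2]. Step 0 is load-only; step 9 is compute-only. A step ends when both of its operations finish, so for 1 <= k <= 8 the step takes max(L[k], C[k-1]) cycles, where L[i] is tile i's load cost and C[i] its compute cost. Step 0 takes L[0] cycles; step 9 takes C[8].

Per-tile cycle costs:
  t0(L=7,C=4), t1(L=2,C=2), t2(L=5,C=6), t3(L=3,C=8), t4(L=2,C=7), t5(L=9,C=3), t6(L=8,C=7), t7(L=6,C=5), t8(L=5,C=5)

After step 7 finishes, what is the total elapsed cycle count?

end_cycle[7] = 54

k=0 load=t0/7c comp=- wait=7 total=7
k=1 load=t1/2c comp=t0/4c wait=4 total=11
k=2 load=t2/5c comp=t1/2c wait=5 total=16
k=3 load=t3/3c comp=t2/6c wait=6 total=22
k=4 load=t4/2c comp=t3/8c wait=8 total=30
k=5 load=t5/9c comp=t4/7c wait=9 total=39
k=6 load=t6/8c comp=t5/3c wait=8 total=47
k=7 load=t7/6c comp=t6/7c wait=7 total=54
k=8 load=t8/5c comp=t7/5c wait=5 total=59
k=9 load=- comp=t8/5c wait=5 total=64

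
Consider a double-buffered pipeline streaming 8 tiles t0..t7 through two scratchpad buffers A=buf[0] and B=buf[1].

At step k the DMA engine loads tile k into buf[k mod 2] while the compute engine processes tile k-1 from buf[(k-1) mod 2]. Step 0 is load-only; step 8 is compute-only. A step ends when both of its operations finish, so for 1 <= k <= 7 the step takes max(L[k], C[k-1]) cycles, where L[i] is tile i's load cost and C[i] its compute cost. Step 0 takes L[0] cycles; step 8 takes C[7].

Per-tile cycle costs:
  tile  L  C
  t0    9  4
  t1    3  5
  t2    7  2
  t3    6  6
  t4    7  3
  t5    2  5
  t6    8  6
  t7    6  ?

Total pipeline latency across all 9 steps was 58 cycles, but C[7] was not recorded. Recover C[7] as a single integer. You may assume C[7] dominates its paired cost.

C[7] = 8

step 0 → dur = L[0]=9 = 9
step 1 → dur = max(L[1]=3, C[0]=4) = 4
step 2 → dur = max(L[2]=7, C[1]=5) = 7
step 3 → dur = max(L[3]=6, C[2]=2) = 6
step 4 → dur = max(L[4]=7, C[3]=6) = 7
step 5 → dur = max(L[5]=2, C[4]=3) = 3
step 6 → dur = max(L[6]=8, C[5]=5) = 8
step 7 → dur = max(L[7]=6, C[6]=6) = 6
step 8 → dur = C[7]=? = C[7]  (unknown; binding)
sum of known step durations = 50
dur[8] = total - known = 58 - 50 = 8
C[7] is the binding max in step 8, so C[7] = dur[8] = 8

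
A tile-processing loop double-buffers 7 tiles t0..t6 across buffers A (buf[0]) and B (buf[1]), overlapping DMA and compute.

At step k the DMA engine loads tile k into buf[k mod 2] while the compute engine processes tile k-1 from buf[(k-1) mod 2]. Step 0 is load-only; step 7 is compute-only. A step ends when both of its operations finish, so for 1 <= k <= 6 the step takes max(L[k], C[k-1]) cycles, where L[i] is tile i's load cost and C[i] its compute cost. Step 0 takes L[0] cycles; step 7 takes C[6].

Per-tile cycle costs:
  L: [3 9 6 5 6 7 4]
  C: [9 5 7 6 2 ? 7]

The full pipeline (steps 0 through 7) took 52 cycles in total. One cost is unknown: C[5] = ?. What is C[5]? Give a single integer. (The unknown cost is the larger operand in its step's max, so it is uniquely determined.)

step 0: dur = L[0]=3 = 3
step 1: dur = max(L[1]=9, C[0]=9) = 9
step 2: dur = max(L[2]=6, C[1]=5) = 6
step 3: dur = max(L[3]=5, C[2]=7) = 7
step 4: dur = max(L[4]=6, C[3]=6) = 6
step 5: dur = max(L[5]=7, C[4]=2) = 7
step 6: dur = max(L[6]=4, C[5]=?) = C[5]  (unknown; binding)
step 7: dur = C[6]=7 = 7
sum of known step durations = 45
dur[6] = total - known = 52 - 45 = 7
C[5] is the binding max in step 6, so C[5] = dur[6] = 7

C[5] = 7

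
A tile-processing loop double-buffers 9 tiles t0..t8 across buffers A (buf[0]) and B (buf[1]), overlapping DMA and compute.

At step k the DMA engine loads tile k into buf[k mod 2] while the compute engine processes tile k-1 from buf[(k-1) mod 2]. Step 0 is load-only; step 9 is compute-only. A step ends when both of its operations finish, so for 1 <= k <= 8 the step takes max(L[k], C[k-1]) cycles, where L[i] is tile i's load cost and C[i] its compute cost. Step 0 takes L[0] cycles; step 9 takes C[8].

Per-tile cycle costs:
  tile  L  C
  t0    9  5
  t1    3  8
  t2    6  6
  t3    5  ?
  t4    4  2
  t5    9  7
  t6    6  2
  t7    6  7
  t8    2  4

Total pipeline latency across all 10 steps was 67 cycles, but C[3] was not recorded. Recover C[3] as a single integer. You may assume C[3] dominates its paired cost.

C[3] = 6

step 0 | dur = L[0]=9 = 9
step 1 | dur = max(L[1]=3, C[0]=5) = 5
step 2 | dur = max(L[2]=6, C[1]=8) = 8
step 3 | dur = max(L[3]=5, C[2]=6) = 6
step 4 | dur = max(L[4]=4, C[3]=?) = C[3]  (unknown; binding)
step 5 | dur = max(L[5]=9, C[4]=2) = 9
step 6 | dur = max(L[6]=6, C[5]=7) = 7
step 7 | dur = max(L[7]=6, C[6]=2) = 6
step 8 | dur = max(L[8]=2, C[7]=7) = 7
step 9 | dur = C[8]=4 = 4
sum of known step durations = 61
dur[4] = total - known = 67 - 61 = 6
C[3] is the binding max in step 4, so C[3] = dur[4] = 6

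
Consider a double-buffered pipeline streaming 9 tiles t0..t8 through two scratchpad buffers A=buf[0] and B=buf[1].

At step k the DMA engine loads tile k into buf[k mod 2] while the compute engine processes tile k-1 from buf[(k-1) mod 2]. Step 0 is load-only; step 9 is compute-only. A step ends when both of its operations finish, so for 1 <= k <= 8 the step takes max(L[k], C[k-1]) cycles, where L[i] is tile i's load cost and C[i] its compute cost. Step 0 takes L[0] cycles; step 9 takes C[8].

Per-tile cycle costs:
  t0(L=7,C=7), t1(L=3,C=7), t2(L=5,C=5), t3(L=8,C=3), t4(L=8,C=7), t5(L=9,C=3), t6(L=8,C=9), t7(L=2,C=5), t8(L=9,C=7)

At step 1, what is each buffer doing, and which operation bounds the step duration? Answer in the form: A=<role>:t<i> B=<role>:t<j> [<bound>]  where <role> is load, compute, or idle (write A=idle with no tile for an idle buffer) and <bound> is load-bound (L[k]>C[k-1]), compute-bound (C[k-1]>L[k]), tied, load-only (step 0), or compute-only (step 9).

k=0 load=t0/7c comp=- wait=7 total=7
k=1 load=t1/3c comp=t0/7c wait=7 total=14
k=2 load=t2/5c comp=t1/7c wait=7 total=21
k=3 load=t3/8c comp=t2/5c wait=8 total=29
k=4 load=t4/8c comp=t3/3c wait=8 total=37
k=5 load=t5/9c comp=t4/7c wait=9 total=46
k=6 load=t6/8c comp=t5/3c wait=8 total=54
k=7 load=t7/2c comp=t6/9c wait=9 total=63
k=8 load=t8/9c comp=t7/5c wait=9 total=72
k=9 load=- comp=t8/7c wait=7 total=79

step 1: A=compute:t0 B=load:t1 [compute-bound]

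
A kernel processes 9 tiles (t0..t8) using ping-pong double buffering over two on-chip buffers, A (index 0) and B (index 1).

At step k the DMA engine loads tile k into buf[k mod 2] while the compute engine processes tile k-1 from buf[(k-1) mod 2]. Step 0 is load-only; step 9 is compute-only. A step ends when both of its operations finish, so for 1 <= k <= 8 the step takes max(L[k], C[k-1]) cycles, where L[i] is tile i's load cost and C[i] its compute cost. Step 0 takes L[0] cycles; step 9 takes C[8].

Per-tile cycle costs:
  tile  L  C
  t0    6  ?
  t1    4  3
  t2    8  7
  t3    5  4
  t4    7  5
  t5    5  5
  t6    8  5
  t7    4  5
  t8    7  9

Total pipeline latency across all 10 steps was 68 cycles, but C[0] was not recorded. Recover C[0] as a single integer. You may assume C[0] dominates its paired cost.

step 0 | dur = L[0]=6 = 6
step 1 | dur = max(L[1]=4, C[0]=?) = C[0]  (unknown; binding)
step 2 | dur = max(L[2]=8, C[1]=3) = 8
step 3 | dur = max(L[3]=5, C[2]=7) = 7
step 4 | dur = max(L[4]=7, C[3]=4) = 7
step 5 | dur = max(L[5]=5, C[4]=5) = 5
step 6 | dur = max(L[6]=8, C[5]=5) = 8
step 7 | dur = max(L[7]=4, C[6]=5) = 5
step 8 | dur = max(L[8]=7, C[7]=5) = 7
step 9 | dur = C[8]=9 = 9
sum of known step durations = 62
dur[1] = total - known = 68 - 62 = 6
C[0] is the binding max in step 1, so C[0] = dur[1] = 6

C[0] = 6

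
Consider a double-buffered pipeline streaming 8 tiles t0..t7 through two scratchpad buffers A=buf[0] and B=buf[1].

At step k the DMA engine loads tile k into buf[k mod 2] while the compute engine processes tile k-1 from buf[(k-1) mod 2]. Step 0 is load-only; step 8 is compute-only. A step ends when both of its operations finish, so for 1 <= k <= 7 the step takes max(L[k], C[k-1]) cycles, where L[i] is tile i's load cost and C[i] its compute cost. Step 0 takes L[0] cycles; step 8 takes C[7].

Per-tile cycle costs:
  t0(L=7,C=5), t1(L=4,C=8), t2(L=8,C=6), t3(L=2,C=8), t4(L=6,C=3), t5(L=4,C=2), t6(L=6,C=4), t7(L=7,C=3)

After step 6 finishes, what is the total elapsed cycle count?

end_cycle[6] = 44

[0] DMA t0→A (7c) ∥ CU idle ⇒ 7c, clock 7
[1] DMA t1→B (4c) ∥ CU A:t0 (5c) ⇒ 5c, clock 12
[2] DMA t2→A (8c) ∥ CU B:t1 (8c) ⇒ 8c, clock 20
[3] DMA t3→B (2c) ∥ CU A:t2 (6c) ⇒ 6c, clock 26
[4] DMA t4→A (6c) ∥ CU B:t3 (8c) ⇒ 8c, clock 34
[5] DMA t5→B (4c) ∥ CU A:t4 (3c) ⇒ 4c, clock 38
[6] DMA t6→A (6c) ∥ CU B:t5 (2c) ⇒ 6c, clock 44
[7] DMA t7→B (7c) ∥ CU A:t6 (4c) ⇒ 7c, clock 51
[8] DMA idle ∥ CU B:t7 (3c) ⇒ 3c, clock 54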